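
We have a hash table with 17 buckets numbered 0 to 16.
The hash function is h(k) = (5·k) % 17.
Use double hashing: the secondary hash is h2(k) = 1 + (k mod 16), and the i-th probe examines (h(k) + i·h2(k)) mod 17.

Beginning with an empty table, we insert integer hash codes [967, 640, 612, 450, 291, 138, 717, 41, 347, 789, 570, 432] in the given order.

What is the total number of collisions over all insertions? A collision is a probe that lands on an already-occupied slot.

9

967 hashes to 7; slot 7 is free => place at 7.
640 hashes to 4; slot 4 is free => place at 4.
612 hashes to 0; slot 0 is free => place at 0.
450 hashes to 6; slot 6 is free => place at 6.
291 hashes to 10; slot 10 is free => place at 10.
138 hashes to 10, h2=11; 10,4 taken => place at 15.
717 hashes to 15, h2=14; 15 taken => place at 12.
41 hashes to 1; slot 1 is free => place at 1.
347 hashes to 1, h2=12; 1 taken => place at 13.
789 hashes to 1, h2=6; 1,7,13 taken => place at 2.
570 hashes to 11; slot 11 is free => place at 11.
432 hashes to 1, h2=1; 1,2 taken => place at 3.
Table: [612, 41, 789, 432, 640, ., 450, 967, ., ., 291, 570, 717, 347, ., 138, .]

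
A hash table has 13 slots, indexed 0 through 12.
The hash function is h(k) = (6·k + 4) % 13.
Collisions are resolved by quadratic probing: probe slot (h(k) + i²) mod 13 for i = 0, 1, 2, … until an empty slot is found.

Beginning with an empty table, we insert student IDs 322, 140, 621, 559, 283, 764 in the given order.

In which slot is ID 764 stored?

322: h=12 -> slot 12
140: h=12, probe 12,0 -> slot 0
621: h=12, probe 12,0,3 -> slot 3
559: h=4 -> slot 4
283: h=12, probe 12,0,3,8 -> slot 8
764: h=12, probe 12,0,3,8,2 -> slot 2
Table: [140, _, 764, 621, 559, _, _, _, 283, _, _, _, 322]

2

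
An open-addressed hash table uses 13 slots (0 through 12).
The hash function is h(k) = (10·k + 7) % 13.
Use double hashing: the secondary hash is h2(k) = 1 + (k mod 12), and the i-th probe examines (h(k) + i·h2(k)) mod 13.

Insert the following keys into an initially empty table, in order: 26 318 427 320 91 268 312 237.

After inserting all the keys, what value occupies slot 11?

237

26 hashes to 7; slot 7 is free → place at 7.
318 hashes to 2; slot 2 is free → place at 2.
427 hashes to 0; slot 0 is free → place at 0.
320 hashes to 9; slot 9 is free → place at 9.
91 hashes to 7, h2=8; 7,2 taken → place at 10.
268 hashes to 9, h2=5; 9 taken → place at 1.
312 hashes to 7, h2=1; 7 taken → place at 8.
237 hashes to 11; slot 11 is free → place at 11.
Table: [427, 268, 318, —, —, —, —, 26, 312, 320, 91, 237, —]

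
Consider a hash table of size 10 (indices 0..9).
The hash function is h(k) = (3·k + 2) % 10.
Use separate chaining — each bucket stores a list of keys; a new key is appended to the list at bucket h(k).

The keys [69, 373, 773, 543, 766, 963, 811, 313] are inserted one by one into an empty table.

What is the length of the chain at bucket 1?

5

69 → bucket 9
373 → bucket 1
773 → bucket 1 (collision)
543 → bucket 1 (collision)
766 → bucket 0
963 → bucket 1 (collision)
811 → bucket 5
313 → bucket 1 (collision)
Final buckets:
0: 766
1: 373 -> 773 -> 543 -> 963 -> 313
2: _
3: _
4: _
5: 811
6: _
7: _
8: _
9: 69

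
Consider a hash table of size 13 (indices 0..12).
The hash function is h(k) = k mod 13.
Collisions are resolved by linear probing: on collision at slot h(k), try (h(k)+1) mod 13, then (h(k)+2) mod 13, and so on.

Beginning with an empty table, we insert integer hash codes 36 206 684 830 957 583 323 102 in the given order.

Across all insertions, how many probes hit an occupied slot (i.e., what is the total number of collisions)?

11

36 hashes to 10; slot 10 is free => place at 10.
206 hashes to 11; slot 11 is free => place at 11.
684 hashes to 8; slot 8 is free => place at 8.
830 hashes to 11; 11 taken => place at 12.
957 hashes to 8; 8 taken => place at 9.
583 hashes to 11; 11,12 taken => place at 0.
323 hashes to 11; 11,12,0 taken => place at 1.
102 hashes to 11; 11,12,0,1 taken => place at 2.
Table: [583, 323, 102, ., ., ., ., ., 684, 957, 36, 206, 830]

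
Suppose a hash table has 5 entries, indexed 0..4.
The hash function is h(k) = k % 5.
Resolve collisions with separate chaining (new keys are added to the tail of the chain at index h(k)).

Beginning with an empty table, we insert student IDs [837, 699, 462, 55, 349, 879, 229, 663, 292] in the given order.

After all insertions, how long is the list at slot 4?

4

Insert 837: h=2, bucket 2 empty -> new chain.
Insert 699: h=4, bucket 4 empty -> new chain.
Insert 462: h=2, bucket 2 nonempty -> append to chain.
Insert 55: h=0, bucket 0 empty -> new chain.
Insert 349: h=4, bucket 4 nonempty -> append to chain.
Insert 879: h=4, bucket 4 nonempty -> append to chain.
Insert 229: h=4, bucket 4 nonempty -> append to chain.
Insert 663: h=3, bucket 3 empty -> new chain.
Insert 292: h=2, bucket 2 nonempty -> append to chain.
Final buckets:
0: 55
1: —
2: 837 -> 462 -> 292
3: 663
4: 699 -> 349 -> 879 -> 229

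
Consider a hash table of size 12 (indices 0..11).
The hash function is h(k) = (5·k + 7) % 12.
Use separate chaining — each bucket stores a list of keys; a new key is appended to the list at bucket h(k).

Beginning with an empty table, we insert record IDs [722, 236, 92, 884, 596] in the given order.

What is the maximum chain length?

Insert 722: h=5, bucket 5 empty -> new chain.
Insert 236: h=11, bucket 11 empty -> new chain.
Insert 92: h=11, bucket 11 nonempty -> append to chain.
Insert 884: h=11, bucket 11 nonempty -> append to chain.
Insert 596: h=11, bucket 11 nonempty -> append to chain.
Final buckets:
0: -
1: -
2: -
3: -
4: -
5: 722
6: -
7: -
8: -
9: -
10: -
11: 236 -> 92 -> 884 -> 596

4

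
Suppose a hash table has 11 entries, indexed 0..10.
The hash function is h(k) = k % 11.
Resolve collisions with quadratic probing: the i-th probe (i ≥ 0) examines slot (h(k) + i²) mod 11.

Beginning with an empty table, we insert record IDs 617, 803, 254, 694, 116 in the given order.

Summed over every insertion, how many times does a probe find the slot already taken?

3

Insert 617: h=1, slot 1 empty -> index 1.
Insert 803: h=0, slot 0 empty -> index 0.
Insert 254: h=1, slot 1 occupied -> index 2.
Insert 694: h=1, slots 1,2 occupied -> index 5.
Insert 116: h=6, slot 6 empty -> index 6.
Table: [803, 617, 254, ., ., 694, 116, ., ., ., .]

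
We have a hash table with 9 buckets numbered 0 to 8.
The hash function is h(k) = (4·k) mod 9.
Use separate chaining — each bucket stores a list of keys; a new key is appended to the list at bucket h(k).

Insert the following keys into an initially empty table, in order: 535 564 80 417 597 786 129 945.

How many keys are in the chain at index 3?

4

Insert 535: h=7, bucket 7 empty -> new chain.
Insert 564: h=6, bucket 6 empty -> new chain.
Insert 80: h=5, bucket 5 empty -> new chain.
Insert 417: h=3, bucket 3 empty -> new chain.
Insert 597: h=3, bucket 3 nonempty -> append to chain.
Insert 786: h=3, bucket 3 nonempty -> append to chain.
Insert 129: h=3, bucket 3 nonempty -> append to chain.
Insert 945: h=0, bucket 0 empty -> new chain.
Final buckets:
0: 945
1: .
2: .
3: 417 -> 597 -> 786 -> 129
4: .
5: 80
6: 564
7: 535
8: .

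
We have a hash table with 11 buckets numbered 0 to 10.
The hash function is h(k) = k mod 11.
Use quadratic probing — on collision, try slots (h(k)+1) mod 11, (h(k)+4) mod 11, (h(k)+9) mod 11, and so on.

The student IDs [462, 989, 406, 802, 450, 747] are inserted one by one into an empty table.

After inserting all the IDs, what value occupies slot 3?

462: h=0 -> slot 0
989: h=10 -> slot 10
406: h=10, probe 10,0,3 -> slot 3
802: h=10, probe 10,0,3,8 -> slot 8
450: h=10, probe 10,0,3,8,4 -> slot 4
747: h=10, probe 10,0,3,8,4,2 -> slot 2
Table: [462, ., 747, 406, 450, ., ., ., 802, ., 989]

406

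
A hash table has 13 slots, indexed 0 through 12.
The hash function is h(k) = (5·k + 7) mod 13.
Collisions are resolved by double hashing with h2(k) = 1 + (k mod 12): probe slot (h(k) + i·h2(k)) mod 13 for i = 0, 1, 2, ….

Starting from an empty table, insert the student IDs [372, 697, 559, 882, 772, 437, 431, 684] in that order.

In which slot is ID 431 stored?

3

372 hashes to 8; slot 8 is free → place at 8.
697 hashes to 8, h2=2; 8 taken → place at 10.
559 hashes to 7; slot 7 is free → place at 7.
882 hashes to 10, h2=7; 10 taken → place at 4.
772 hashes to 6; slot 6 is free → place at 6.
437 hashes to 8, h2=6; 8 taken → place at 1.
431 hashes to 4, h2=12; 4 taken → place at 3.
684 hashes to 8, h2=1; 8 taken → place at 9.
Table: [_, 437, _, 431, 882, _, 772, 559, 372, 684, 697, _, _]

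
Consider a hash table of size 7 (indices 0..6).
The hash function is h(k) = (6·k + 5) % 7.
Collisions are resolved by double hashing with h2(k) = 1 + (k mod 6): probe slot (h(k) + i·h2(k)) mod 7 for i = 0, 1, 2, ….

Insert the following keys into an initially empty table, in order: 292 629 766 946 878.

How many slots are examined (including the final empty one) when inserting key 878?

2

292 hashes to 0; slot 0 is free → place at 0.
629 hashes to 6; slot 6 is free → place at 6.
766 hashes to 2; slot 2 is free → place at 2.
946 hashes to 4; slot 4 is free → place at 4.
878 hashes to 2, h2=3; 2 taken → place at 5.
Table: [292, ∅, 766, ∅, 946, 878, 629]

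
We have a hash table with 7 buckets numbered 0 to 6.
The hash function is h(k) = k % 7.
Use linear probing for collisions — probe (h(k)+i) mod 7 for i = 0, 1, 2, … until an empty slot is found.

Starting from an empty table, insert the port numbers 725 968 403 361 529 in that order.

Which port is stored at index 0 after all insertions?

725: h=4 → slot 4
968: h=2 → slot 2
403: h=4, probe 4,5 → slot 5
361: h=4, probe 4,5,6 → slot 6
529: h=4, probe 4,5,6,0 → slot 0
Table: [529, ., 968, ., 725, 403, 361]

529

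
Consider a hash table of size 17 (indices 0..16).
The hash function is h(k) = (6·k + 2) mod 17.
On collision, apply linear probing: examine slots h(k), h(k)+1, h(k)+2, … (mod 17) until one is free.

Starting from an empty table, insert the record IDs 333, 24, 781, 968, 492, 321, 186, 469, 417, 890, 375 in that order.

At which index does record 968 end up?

14

Insert 333: h=11, slot 11 empty → index 11.
Insert 24: h=10, slot 10 empty → index 10.
Insert 781: h=13, slot 13 empty → index 13.
Insert 968: h=13, slot 13 occupied → index 14.
Insert 492: h=13, slots 13,14 occupied → index 15.
Insert 321: h=7, slot 7 empty → index 7.
Insert 186: h=13, slots 13,14,15 occupied → index 16.
Insert 469: h=11, slot 11 occupied → index 12.
Insert 417: h=5, slot 5 empty → index 5.
Insert 890: h=4, slot 4 empty → index 4.
Insert 375: h=8, slot 8 empty → index 8.
Table: [_, _, _, _, 890, 417, _, 321, 375, _, 24, 333, 469, 781, 968, 492, 186]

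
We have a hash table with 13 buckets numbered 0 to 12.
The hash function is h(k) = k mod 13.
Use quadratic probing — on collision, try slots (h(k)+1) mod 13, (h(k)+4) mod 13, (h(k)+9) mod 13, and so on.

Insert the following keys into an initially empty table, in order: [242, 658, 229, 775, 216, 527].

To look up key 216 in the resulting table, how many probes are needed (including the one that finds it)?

5

Insert 242: h=8, slot 8 empty -> index 8.
Insert 658: h=8, slot 8 occupied -> index 9.
Insert 229: h=8, slots 8,9 occupied -> index 12.
Insert 775: h=8, slots 8,9,12 occupied -> index 4.
Insert 216: h=8, slots 8,9,12,4 occupied -> index 11.
Insert 527: h=7, slot 7 empty -> index 7.
Table: [—, —, —, —, 775, —, —, 527, 242, 658, —, 216, 229]
Lookup 216: h=8, probe 8,9,12,4,11 → found at 11.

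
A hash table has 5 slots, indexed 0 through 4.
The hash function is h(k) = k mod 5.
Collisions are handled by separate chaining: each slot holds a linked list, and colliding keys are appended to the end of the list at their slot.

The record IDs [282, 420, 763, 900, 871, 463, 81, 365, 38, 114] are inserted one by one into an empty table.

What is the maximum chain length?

3

282 → bucket 2
420 → bucket 0
763 → bucket 3
900 → bucket 0 (collision)
871 → bucket 1
463 → bucket 3 (collision)
81 → bucket 1 (collision)
365 → bucket 0 (collision)
38 → bucket 3 (collision)
114 → bucket 4
Final buckets:
0: 420 -> 900 -> 365
1: 871 -> 81
2: 282
3: 763 -> 463 -> 38
4: 114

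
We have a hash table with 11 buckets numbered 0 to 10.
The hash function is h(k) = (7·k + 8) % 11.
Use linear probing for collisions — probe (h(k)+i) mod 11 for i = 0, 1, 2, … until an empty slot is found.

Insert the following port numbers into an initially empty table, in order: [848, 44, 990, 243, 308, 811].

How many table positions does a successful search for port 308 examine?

3

Insert 848: h=4, slot 4 empty → index 4.
Insert 44: h=8, slot 8 empty → index 8.
Insert 990: h=8, slot 8 occupied → index 9.
Insert 243: h=4, slot 4 occupied → index 5.
Insert 308: h=8, slots 8,9 occupied → index 10.
Insert 811: h=9, slots 9,10 occupied → index 0.
Table: [811, ∅, ∅, ∅, 848, 243, ∅, ∅, 44, 990, 308]
Lookup 308: h=8, probe 8,9,10 → found at 10.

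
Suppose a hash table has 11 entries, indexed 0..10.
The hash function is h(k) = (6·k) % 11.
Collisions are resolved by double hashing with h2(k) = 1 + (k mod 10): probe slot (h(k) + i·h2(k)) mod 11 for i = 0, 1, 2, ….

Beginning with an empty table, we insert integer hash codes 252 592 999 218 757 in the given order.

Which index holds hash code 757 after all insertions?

7

252 hashes to 5; slot 5 is free -> place at 5.
592 hashes to 10; slot 10 is free -> place at 10.
999 hashes to 10, h2=10; 10 taken -> place at 9.
218 hashes to 10, h2=9; 10 taken -> place at 8.
757 hashes to 10, h2=8; 10 taken -> place at 7.
Table: [_, _, _, _, _, 252, _, 757, 218, 999, 592]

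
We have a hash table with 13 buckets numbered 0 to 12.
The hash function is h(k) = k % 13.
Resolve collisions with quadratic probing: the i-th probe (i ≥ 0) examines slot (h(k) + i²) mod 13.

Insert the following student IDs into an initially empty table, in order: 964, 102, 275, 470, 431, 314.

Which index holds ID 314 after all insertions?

1

964: h=2 => slot 2
102: h=11 => slot 11
275: h=2, probe 2,3 => slot 3
470: h=2, probe 2,3,6 => slot 6
431: h=2, probe 2,3,6,11,5 => slot 5
314: h=2, probe 2,3,6,11,5,1 => slot 1
Table: [_, 314, 964, 275, _, 431, 470, _, _, _, _, 102, _]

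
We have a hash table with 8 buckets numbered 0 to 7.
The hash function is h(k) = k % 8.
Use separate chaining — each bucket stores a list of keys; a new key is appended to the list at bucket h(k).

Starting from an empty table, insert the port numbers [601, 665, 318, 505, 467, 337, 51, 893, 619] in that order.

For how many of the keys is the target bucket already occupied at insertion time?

601 -> bucket 1
665 -> bucket 1 (collision)
318 -> bucket 6
505 -> bucket 1 (collision)
467 -> bucket 3
337 -> bucket 1 (collision)
51 -> bucket 3 (collision)
893 -> bucket 5
619 -> bucket 3 (collision)
Final buckets:
0: -
1: 601 -> 665 -> 505 -> 337
2: -
3: 467 -> 51 -> 619
4: -
5: 893
6: 318
7: -

5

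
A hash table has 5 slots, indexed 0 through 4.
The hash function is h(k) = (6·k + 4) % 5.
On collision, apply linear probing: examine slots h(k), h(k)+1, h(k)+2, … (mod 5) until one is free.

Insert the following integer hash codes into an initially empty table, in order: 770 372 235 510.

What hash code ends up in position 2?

510

Insert 770: h=4, slot 4 empty -> index 4.
Insert 372: h=1, slot 1 empty -> index 1.
Insert 235: h=4, slot 4 occupied -> index 0.
Insert 510: h=4, slots 4,0,1 occupied -> index 2.
Table: [235, 372, 510, _, 770]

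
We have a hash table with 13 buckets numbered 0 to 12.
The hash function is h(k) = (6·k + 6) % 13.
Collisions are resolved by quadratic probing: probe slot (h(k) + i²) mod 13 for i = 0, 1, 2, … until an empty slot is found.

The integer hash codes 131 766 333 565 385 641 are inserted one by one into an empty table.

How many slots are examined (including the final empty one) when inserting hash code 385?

3

131 hashes to 12; slot 12 is free → place at 12.
766 hashes to 0; slot 0 is free → place at 0.
333 hashes to 2; slot 2 is free → place at 2.
565 hashes to 3; slot 3 is free → place at 3.
385 hashes to 2; 2,3 taken → place at 6.
641 hashes to 4; slot 4 is free → place at 4.
Table: [766, _, 333, 565, 641, _, 385, _, _, _, _, _, 131]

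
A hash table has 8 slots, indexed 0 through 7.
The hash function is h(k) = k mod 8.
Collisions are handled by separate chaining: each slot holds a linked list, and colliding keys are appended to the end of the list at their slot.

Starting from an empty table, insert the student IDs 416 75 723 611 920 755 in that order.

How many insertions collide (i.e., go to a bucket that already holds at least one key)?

4

416 → bucket 0
75 → bucket 3
723 → bucket 3 (collision)
611 → bucket 3 (collision)
920 → bucket 0 (collision)
755 → bucket 3 (collision)
Final buckets:
0: 416 -> 920
1: —
2: —
3: 75 -> 723 -> 611 -> 755
4: —
5: —
6: —
7: —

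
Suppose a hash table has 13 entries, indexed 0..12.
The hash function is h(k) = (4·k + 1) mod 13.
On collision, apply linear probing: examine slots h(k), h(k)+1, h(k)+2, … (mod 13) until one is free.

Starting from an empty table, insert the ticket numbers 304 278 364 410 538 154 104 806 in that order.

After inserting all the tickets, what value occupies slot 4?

806

304: h=8 -> slot 8
278: h=8, probe 8,9 -> slot 9
364: h=1 -> slot 1
410: h=3 -> slot 3
538: h=8, probe 8,9,10 -> slot 10
154: h=6 -> slot 6
104: h=1, probe 1,2 -> slot 2
806: h=1, probe 1,2,3,4 -> slot 4
Table: [∅, 364, 104, 410, 806, ∅, 154, ∅, 304, 278, 538, ∅, ∅]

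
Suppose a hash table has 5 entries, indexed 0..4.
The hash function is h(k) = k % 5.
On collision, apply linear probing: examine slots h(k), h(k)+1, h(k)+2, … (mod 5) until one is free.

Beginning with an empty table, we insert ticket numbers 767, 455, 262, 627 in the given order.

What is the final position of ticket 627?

767: h=2 => slot 2
455: h=0 => slot 0
262: h=2, probe 2,3 => slot 3
627: h=2, probe 2,3,4 => slot 4
Table: [455, ., 767, 262, 627]

4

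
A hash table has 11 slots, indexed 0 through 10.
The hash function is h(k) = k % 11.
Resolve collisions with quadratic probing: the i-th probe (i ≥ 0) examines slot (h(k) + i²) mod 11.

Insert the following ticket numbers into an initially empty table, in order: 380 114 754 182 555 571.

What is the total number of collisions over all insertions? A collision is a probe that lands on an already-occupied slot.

4

Insert 380: h=6, slot 6 empty → index 6.
Insert 114: h=4, slot 4 empty → index 4.
Insert 754: h=6, slot 6 occupied → index 7.
Insert 182: h=6, slots 6,7 occupied → index 10.
Insert 555: h=5, slot 5 empty → index 5.
Insert 571: h=10, slot 10 occupied → index 0.
Table: [571, —, —, —, 114, 555, 380, 754, —, —, 182]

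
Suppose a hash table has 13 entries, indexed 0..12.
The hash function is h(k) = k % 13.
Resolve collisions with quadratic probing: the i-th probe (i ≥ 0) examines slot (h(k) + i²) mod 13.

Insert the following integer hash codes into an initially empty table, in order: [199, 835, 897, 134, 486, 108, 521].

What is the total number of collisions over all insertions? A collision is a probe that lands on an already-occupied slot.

4

199: h=4 → slot 4
835: h=3 → slot 3
897: h=0 → slot 0
134: h=4, probe 4,5 → slot 5
486: h=5, probe 5,6 → slot 6
108: h=4, probe 4,5,8 → slot 8
521: h=1 → slot 1
Table: [897, 521, —, 835, 199, 134, 486, —, 108, —, —, —, —]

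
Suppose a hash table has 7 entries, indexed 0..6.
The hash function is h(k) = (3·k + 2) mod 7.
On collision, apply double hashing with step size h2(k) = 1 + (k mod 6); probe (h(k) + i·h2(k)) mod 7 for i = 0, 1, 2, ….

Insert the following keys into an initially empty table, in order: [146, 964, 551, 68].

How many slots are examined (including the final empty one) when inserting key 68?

146 hashes to 6; slot 6 is free -> place at 6.
964 hashes to 3; slot 3 is free -> place at 3.
551 hashes to 3, h2=6; 3 taken -> place at 2.
68 hashes to 3, h2=3; 3,6,2 taken -> place at 5.
Table: [—, —, 551, 964, —, 68, 146]

4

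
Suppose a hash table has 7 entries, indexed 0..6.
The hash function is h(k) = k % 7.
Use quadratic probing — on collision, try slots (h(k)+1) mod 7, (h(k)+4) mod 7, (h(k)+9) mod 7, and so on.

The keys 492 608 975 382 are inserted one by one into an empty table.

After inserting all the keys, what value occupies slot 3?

492: h=2 => slot 2
608: h=6 => slot 6
975: h=2, probe 2,3 => slot 3
382: h=4 => slot 4
Table: [-, -, 492, 975, 382, -, 608]

975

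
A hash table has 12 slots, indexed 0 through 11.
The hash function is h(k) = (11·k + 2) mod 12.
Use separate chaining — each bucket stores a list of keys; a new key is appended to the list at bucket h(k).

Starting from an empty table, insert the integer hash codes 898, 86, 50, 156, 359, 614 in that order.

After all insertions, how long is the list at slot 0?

3

Insert 898: h=4, bucket 4 empty -> new chain.
Insert 86: h=0, bucket 0 empty -> new chain.
Insert 50: h=0, bucket 0 nonempty -> append to chain.
Insert 156: h=2, bucket 2 empty -> new chain.
Insert 359: h=3, bucket 3 empty -> new chain.
Insert 614: h=0, bucket 0 nonempty -> append to chain.
Final buckets:
0: 86 -> 50 -> 614
1: —
2: 156
3: 359
4: 898
5: —
6: —
7: —
8: —
9: —
10: —
11: —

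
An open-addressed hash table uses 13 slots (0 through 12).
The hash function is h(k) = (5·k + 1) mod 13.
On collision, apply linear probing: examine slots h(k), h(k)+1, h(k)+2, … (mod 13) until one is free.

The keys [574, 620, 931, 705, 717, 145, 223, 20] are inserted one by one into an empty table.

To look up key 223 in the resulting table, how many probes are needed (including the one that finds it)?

Insert 574: h=11, slot 11 empty => index 11.
Insert 620: h=7, slot 7 empty => index 7.
Insert 931: h=2, slot 2 empty => index 2.
Insert 705: h=3, slot 3 empty => index 3.
Insert 717: h=11, slot 11 occupied => index 12.
Insert 145: h=11, slots 11,12 occupied => index 0.
Insert 223: h=11, slots 11,12,0 occupied => index 1.
Insert 20: h=10, slot 10 empty => index 10.
Table: [145, 223, 931, 705, ∅, ∅, ∅, 620, ∅, ∅, 20, 574, 717]
Lookup 223: h=11, probe 11,12,0,1 → found at 1.

4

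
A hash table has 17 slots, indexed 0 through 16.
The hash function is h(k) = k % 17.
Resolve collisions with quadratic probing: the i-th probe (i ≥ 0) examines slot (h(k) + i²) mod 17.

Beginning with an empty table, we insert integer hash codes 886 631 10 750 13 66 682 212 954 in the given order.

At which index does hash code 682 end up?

11

886: h=2 → slot 2
631: h=2, probe 2,3 → slot 3
10: h=10 → slot 10
750: h=2, probe 2,3,6 → slot 6
13: h=13 → slot 13
66: h=15 → slot 15
682: h=2, probe 2,3,6,11 → slot 11
212: h=8 → slot 8
954: h=2, probe 2,3,6,11,1 → slot 1
Table: [., 954, 886, 631, ., ., 750, ., 212, ., 10, 682, ., 13, ., 66, .]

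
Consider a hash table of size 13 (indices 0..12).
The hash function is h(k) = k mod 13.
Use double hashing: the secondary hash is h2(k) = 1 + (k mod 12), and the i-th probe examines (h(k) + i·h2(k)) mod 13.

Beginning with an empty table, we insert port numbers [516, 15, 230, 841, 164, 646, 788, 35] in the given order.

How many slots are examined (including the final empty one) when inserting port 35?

4

516: h=9 -> slot 9
15: h=2 -> slot 2
230: h=9, h2=3, probe 9,12 -> slot 12
841: h=9, h2=2, probe 9,11 -> slot 11
164: h=8 -> slot 8
646: h=9, h2=11, probe 9,7 -> slot 7
788: h=8, h2=9, probe 8,4 -> slot 4
35: h=9, h2=12, probe 9,8,7,6 -> slot 6
Table: [-, -, 15, -, 788, -, 35, 646, 164, 516, -, 841, 230]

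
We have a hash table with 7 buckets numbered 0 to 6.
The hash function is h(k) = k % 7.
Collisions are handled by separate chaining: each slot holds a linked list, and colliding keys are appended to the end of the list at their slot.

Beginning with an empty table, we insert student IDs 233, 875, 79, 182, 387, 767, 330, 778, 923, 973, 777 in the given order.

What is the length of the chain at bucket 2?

3

Insert 233: h=2, bucket 2 empty → new chain.
Insert 875: h=0, bucket 0 empty → new chain.
Insert 79: h=2, bucket 2 nonempty → append to chain.
Insert 182: h=0, bucket 0 nonempty → append to chain.
Insert 387: h=2, bucket 2 nonempty → append to chain.
Insert 767: h=4, bucket 4 empty → new chain.
Insert 330: h=1, bucket 1 empty → new chain.
Insert 778: h=1, bucket 1 nonempty → append to chain.
Insert 923: h=6, bucket 6 empty → new chain.
Insert 973: h=0, bucket 0 nonempty → append to chain.
Insert 777: h=0, bucket 0 nonempty → append to chain.
Final buckets:
0: 875 -> 182 -> 973 -> 777
1: 330 -> 778
2: 233 -> 79 -> 387
3: -
4: 767
5: -
6: 923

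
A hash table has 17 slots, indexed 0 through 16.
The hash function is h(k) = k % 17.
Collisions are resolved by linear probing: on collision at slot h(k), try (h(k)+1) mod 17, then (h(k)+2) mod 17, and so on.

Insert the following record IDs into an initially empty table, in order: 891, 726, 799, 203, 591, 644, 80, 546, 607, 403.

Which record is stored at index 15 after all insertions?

644

891 hashes to 7; slot 7 is free => place at 7.
726 hashes to 12; slot 12 is free => place at 12.
799 hashes to 0; slot 0 is free => place at 0.
203 hashes to 16; slot 16 is free => place at 16.
591 hashes to 13; slot 13 is free => place at 13.
644 hashes to 15; slot 15 is free => place at 15.
80 hashes to 12; 12,13 taken => place at 14.
546 hashes to 2; slot 2 is free => place at 2.
607 hashes to 12; 12,13,14,15,16,0 taken => place at 1.
403 hashes to 12; 12,13,14,15,16,0,1,2 taken => place at 3.
Table: [799, 607, 546, 403, _, _, _, 891, _, _, _, _, 726, 591, 80, 644, 203]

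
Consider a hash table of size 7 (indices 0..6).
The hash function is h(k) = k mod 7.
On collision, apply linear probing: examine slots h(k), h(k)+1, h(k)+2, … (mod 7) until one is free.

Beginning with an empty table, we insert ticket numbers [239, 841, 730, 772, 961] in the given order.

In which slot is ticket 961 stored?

5

239: h=1 → slot 1
841: h=1, probe 1,2 → slot 2
730: h=2, probe 2,3 → slot 3
772: h=2, probe 2,3,4 → slot 4
961: h=2, probe 2,3,4,5 → slot 5
Table: [_, 239, 841, 730, 772, 961, _]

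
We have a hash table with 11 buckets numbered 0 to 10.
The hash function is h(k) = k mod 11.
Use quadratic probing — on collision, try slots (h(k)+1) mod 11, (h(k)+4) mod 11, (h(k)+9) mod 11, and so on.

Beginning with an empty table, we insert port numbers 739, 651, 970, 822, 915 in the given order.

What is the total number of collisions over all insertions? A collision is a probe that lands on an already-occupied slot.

6

739: h=2 => slot 2
651: h=2, probe 2,3 => slot 3
970: h=2, probe 2,3,6 => slot 6
822: h=8 => slot 8
915: h=2, probe 2,3,6,0 => slot 0
Table: [915, _, 739, 651, _, _, 970, _, 822, _, _]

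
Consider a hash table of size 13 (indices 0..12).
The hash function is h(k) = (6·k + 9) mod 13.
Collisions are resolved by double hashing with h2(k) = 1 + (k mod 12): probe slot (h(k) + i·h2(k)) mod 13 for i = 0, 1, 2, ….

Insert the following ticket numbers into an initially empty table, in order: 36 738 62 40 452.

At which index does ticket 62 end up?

7

Insert 36: h=4, slot 4 empty → index 4.
Insert 738: h=4, h2=7, slot 4 occupied → index 11.
Insert 62: h=4, h2=3, slot 4 occupied → index 7.
Insert 40: h=2, slot 2 empty → index 2.
Insert 452: h=4, h2=9, slot 4 occupied → index 0.
Table: [452, _, 40, _, 36, _, _, 62, _, _, _, 738, _]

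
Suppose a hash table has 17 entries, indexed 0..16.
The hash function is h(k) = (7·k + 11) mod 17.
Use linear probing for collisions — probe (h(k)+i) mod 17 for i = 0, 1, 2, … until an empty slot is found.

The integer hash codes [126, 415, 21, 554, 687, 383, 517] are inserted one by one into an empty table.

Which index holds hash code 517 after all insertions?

Insert 126: h=9, slot 9 empty -> index 9.
Insert 415: h=9, slot 9 occupied -> index 10.
Insert 21: h=5, slot 5 empty -> index 5.
Insert 554: h=13, slot 13 empty -> index 13.
Insert 687: h=9, slots 9,10 occupied -> index 11.
Insert 383: h=6, slot 6 empty -> index 6.
Insert 517: h=9, slots 9,10,11 occupied -> index 12.
Table: [-, -, -, -, -, 21, 383, -, -, 126, 415, 687, 517, 554, -, -, -]

12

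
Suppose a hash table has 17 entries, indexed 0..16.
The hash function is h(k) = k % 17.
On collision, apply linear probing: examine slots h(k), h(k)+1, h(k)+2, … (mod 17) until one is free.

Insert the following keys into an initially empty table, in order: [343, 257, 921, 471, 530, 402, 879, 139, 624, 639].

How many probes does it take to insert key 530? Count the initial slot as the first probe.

343 hashes to 3; slot 3 is free => place at 3.
257 hashes to 2; slot 2 is free => place at 2.
921 hashes to 3; 3 taken => place at 4.
471 hashes to 12; slot 12 is free => place at 12.
530 hashes to 3; 3,4 taken => place at 5.
402 hashes to 11; slot 11 is free => place at 11.
879 hashes to 12; 12 taken => place at 13.
139 hashes to 3; 3,4,5 taken => place at 6.
624 hashes to 12; 12,13 taken => place at 14.
639 hashes to 10; slot 10 is free => place at 10.
Table: [—, —, 257, 343, 921, 530, 139, —, —, —, 639, 402, 471, 879, 624, —, —]

3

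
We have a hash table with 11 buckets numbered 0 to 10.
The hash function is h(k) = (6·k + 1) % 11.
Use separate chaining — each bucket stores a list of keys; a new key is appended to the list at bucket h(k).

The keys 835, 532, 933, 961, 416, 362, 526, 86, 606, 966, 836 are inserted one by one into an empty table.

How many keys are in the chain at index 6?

835 -> bucket 6
532 -> bucket 3
933 -> bucket 0
961 -> bucket 3 (collision)
416 -> bucket 0 (collision)
362 -> bucket 6 (collision)
526 -> bucket 0 (collision)
86 -> bucket 0 (collision)
606 -> bucket 7
966 -> bucket 0 (collision)
836 -> bucket 1
Final buckets:
0: 933 -> 416 -> 526 -> 86 -> 966
1: 836
2: _
3: 532 -> 961
4: _
5: _
6: 835 -> 362
7: 606
8: _
9: _
10: _

2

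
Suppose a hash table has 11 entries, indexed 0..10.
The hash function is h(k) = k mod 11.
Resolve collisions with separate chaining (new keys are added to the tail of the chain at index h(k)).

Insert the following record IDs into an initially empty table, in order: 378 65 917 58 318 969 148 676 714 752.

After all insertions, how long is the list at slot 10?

3

Insert 378: h=4, bucket 4 empty -> new chain.
Insert 65: h=10, bucket 10 empty -> new chain.
Insert 917: h=4, bucket 4 nonempty -> append to chain.
Insert 58: h=3, bucket 3 empty -> new chain.
Insert 318: h=10, bucket 10 nonempty -> append to chain.
Insert 969: h=1, bucket 1 empty -> new chain.
Insert 148: h=5, bucket 5 empty -> new chain.
Insert 676: h=5, bucket 5 nonempty -> append to chain.
Insert 714: h=10, bucket 10 nonempty -> append to chain.
Insert 752: h=4, bucket 4 nonempty -> append to chain.
Final buckets:
0: —
1: 969
2: —
3: 58
4: 378 -> 917 -> 752
5: 148 -> 676
6: —
7: —
8: —
9: —
10: 65 -> 318 -> 714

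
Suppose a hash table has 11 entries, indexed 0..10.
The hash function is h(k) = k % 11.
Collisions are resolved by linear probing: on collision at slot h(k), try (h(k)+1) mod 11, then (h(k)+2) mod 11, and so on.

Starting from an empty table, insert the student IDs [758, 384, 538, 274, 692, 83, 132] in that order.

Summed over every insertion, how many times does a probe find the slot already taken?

14

758: h=10 -> slot 10
384: h=10, probe 10,0 -> slot 0
538: h=10, probe 10,0,1 -> slot 1
274: h=10, probe 10,0,1,2 -> slot 2
692: h=10, probe 10,0,1,2,3 -> slot 3
83: h=6 -> slot 6
132: h=0, probe 0,1,2,3,4 -> slot 4
Table: [384, 538, 274, 692, 132, ∅, 83, ∅, ∅, ∅, 758]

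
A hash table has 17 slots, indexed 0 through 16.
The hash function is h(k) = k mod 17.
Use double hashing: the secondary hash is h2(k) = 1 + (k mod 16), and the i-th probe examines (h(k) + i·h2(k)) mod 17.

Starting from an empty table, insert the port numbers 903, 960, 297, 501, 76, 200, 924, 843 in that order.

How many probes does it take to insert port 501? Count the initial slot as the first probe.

2

903: h=2 → slot 2
960: h=8 → slot 8
297: h=8, h2=10, probe 8,1 → slot 1
501: h=8, h2=6, probe 8,14 → slot 14
76: h=8, h2=13, probe 8,4 → slot 4
200: h=13 → slot 13
924: h=6 → slot 6
843: h=10 → slot 10
Table: [—, 297, 903, —, 76, —, 924, —, 960, —, 843, —, —, 200, 501, —, —]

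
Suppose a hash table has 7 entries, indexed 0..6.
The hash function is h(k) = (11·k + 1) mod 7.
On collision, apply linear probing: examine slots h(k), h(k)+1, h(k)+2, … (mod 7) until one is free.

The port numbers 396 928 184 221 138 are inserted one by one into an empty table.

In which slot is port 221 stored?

5

396 hashes to 3; slot 3 is free → place at 3.
928 hashes to 3; 3 taken → place at 4.
184 hashes to 2; slot 2 is free → place at 2.
221 hashes to 3; 3,4 taken → place at 5.
138 hashes to 0; slot 0 is free → place at 0.
Table: [138, ., 184, 396, 928, 221, .]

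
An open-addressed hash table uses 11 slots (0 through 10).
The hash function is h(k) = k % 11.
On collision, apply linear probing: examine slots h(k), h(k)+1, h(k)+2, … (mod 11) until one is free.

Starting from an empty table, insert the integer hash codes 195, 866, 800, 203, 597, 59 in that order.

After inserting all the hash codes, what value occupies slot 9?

195 hashes to 8; slot 8 is free -> place at 8.
866 hashes to 8; 8 taken -> place at 9.
800 hashes to 8; 8,9 taken -> place at 10.
203 hashes to 5; slot 5 is free -> place at 5.
597 hashes to 3; slot 3 is free -> place at 3.
59 hashes to 4; slot 4 is free -> place at 4.
Table: [_, _, _, 597, 59, 203, _, _, 195, 866, 800]

866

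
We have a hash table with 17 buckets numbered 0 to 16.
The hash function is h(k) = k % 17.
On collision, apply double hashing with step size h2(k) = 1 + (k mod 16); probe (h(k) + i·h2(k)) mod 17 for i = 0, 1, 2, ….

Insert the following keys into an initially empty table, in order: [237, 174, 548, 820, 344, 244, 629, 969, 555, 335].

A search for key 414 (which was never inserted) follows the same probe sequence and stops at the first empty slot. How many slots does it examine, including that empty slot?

237 hashes to 16; slot 16 is free -> place at 16.
174 hashes to 4; slot 4 is free -> place at 4.
548 hashes to 4, h2=5; 4 taken -> place at 9.
820 hashes to 4, h2=5; 4,9 taken -> place at 14.
344 hashes to 4, h2=9; 4 taken -> place at 13.
244 hashes to 6; slot 6 is free -> place at 6.
629 hashes to 0; slot 0 is free -> place at 0.
969 hashes to 0, h2=10; 0 taken -> place at 10.
555 hashes to 11; slot 11 is free -> place at 11.
335 hashes to 12; slot 12 is free -> place at 12.
Table: [629, ∅, ∅, ∅, 174, ∅, 244, ∅, ∅, 548, 969, 555, 335, 344, 820, ∅, 237]
Lookup 414: h=6, h2=15, probe 6,4,2 → slot 2 empty, not found.

3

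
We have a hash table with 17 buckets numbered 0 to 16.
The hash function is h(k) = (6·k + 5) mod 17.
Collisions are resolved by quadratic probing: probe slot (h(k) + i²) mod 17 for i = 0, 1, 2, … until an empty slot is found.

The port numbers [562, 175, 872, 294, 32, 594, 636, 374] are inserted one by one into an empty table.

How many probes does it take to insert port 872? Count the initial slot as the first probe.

2

562: h=11 → slot 11
175: h=1 → slot 1
872: h=1, probe 1,2 → slot 2
294: h=1, probe 1,2,5 → slot 5
32: h=10 → slot 10
594: h=16 → slot 16
636: h=13 → slot 13
374: h=5, probe 5,6 → slot 6
Table: [., 175, 872, ., ., 294, 374, ., ., ., 32, 562, ., 636, ., ., 594]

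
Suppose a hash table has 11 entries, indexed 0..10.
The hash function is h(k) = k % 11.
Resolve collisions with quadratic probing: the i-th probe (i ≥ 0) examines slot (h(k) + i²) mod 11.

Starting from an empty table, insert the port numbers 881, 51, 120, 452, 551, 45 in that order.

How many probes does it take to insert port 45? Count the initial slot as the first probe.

Insert 881: h=1, slot 1 empty -> index 1.
Insert 51: h=7, slot 7 empty -> index 7.
Insert 120: h=10, slot 10 empty -> index 10.
Insert 452: h=1, slot 1 occupied -> index 2.
Insert 551: h=1, slots 1,2 occupied -> index 5.
Insert 45: h=1, slots 1,2,5,10 occupied -> index 6.
Table: [—, 881, 452, —, —, 551, 45, 51, —, —, 120]

5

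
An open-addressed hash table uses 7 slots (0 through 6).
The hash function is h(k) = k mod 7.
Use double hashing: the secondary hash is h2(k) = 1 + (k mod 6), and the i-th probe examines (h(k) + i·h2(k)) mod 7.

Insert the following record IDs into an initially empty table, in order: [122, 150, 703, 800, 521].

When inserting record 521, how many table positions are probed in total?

122 hashes to 3; slot 3 is free => place at 3.
150 hashes to 3, h2=1; 3 taken => place at 4.
703 hashes to 3, h2=2; 3 taken => place at 5.
800 hashes to 2; slot 2 is free => place at 2.
521 hashes to 3, h2=6; 3,2 taken => place at 1.
Table: [., 521, 800, 122, 150, 703, .]

3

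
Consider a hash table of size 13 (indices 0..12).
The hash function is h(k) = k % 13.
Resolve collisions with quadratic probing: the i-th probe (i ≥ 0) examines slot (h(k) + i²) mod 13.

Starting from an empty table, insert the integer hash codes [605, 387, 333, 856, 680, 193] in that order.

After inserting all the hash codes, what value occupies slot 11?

605 hashes to 7; slot 7 is free → place at 7.
387 hashes to 10; slot 10 is free → place at 10.
333 hashes to 8; slot 8 is free → place at 8.
856 hashes to 11; slot 11 is free → place at 11.
680 hashes to 4; slot 4 is free → place at 4.
193 hashes to 11; 11 taken → place at 12.
Table: [_, _, _, _, 680, _, _, 605, 333, _, 387, 856, 193]

856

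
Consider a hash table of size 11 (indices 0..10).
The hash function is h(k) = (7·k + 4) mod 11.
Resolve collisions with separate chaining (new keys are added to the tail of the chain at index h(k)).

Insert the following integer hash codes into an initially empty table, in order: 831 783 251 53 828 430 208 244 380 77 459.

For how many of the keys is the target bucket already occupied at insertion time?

3

Insert 831: h=2, bucket 2 empty -> new chain.
Insert 783: h=7, bucket 7 empty -> new chain.
Insert 251: h=1, bucket 1 empty -> new chain.
Insert 53: h=1, bucket 1 nonempty -> append to chain.
Insert 828: h=3, bucket 3 empty -> new chain.
Insert 430: h=0, bucket 0 empty -> new chain.
Insert 208: h=8, bucket 8 empty -> new chain.
Insert 244: h=7, bucket 7 nonempty -> append to chain.
Insert 380: h=2, bucket 2 nonempty -> append to chain.
Insert 77: h=4, bucket 4 empty -> new chain.
Insert 459: h=5, bucket 5 empty -> new chain.
Final buckets:
0: 430
1: 251 -> 53
2: 831 -> 380
3: 828
4: 77
5: 459
6: -
7: 783 -> 244
8: 208
9: -
10: -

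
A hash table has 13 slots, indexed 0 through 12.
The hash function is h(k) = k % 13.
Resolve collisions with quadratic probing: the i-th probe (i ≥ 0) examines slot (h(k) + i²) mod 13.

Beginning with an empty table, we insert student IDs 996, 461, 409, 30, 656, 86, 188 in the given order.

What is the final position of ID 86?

996 hashes to 8; slot 8 is free -> place at 8.
461 hashes to 6; slot 6 is free -> place at 6.
409 hashes to 6; 6 taken -> place at 7.
30 hashes to 4; slot 4 is free -> place at 4.
656 hashes to 6; 6,7 taken -> place at 10.
86 hashes to 8; 8 taken -> place at 9.
188 hashes to 6; 6,7,10 taken -> place at 2.
Table: [—, —, 188, —, 30, —, 461, 409, 996, 86, 656, —, —]

9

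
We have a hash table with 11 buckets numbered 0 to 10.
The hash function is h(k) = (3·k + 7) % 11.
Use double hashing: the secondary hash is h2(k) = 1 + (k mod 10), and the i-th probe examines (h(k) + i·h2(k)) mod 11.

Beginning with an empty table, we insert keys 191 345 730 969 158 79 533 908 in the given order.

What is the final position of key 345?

191: h=8 → slot 8
345: h=8, h2=6, probe 8,3 → slot 3
730: h=8, h2=1, probe 8,9 → slot 9
969: h=10 → slot 10
158: h=8, h2=9, probe 8,6 → slot 6
79: h=2 → slot 2
533: h=0 → slot 0
908: h=3, h2=9, probe 3,1 → slot 1
Table: [533, 908, 79, 345, _, _, 158, _, 191, 730, 969]

3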